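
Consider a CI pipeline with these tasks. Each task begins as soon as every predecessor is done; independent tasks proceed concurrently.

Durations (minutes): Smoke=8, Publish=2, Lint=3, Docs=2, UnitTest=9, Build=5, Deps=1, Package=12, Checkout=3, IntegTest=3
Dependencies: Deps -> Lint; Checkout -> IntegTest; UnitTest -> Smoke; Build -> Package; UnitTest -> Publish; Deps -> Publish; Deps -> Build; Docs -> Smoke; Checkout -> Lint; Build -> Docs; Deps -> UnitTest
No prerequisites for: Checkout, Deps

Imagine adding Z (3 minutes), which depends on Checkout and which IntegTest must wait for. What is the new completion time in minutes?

18

Originally the plan takes 18 minutes.
With Z inserted, IntegTest now waits for max(Checkout, Z).
New critical path: Deps→UnitTest→Smoke = 1+9+8 = 18 ⇒ 18 minutes.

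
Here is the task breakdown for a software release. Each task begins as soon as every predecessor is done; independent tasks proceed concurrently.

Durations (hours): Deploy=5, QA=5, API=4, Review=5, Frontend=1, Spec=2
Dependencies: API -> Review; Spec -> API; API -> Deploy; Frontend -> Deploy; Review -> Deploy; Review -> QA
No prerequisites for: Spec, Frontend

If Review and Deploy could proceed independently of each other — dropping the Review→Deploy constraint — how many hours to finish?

With the dependency in place, Spec→API→Review→Deploy = 2+4+5+5 = 16 sets the finish at 16 hours.
Without Review→Deploy, Deploy's earliest start moves from 11 to 6.
The longest chain is now Spec→API→Review→QA = 2+4+5+5 = 16, so the project takes 16 hours.

16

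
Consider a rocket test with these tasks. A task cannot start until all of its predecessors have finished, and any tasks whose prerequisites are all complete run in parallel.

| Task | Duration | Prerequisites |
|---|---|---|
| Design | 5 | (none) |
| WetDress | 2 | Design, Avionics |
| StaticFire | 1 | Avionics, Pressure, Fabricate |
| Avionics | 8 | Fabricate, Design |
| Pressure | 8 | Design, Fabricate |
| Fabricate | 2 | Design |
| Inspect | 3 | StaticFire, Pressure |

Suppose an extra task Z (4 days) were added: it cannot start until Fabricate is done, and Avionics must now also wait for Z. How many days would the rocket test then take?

23

Originally the rocket test takes 19 days.
With Z inserted, Avionics now waits for max(Fabricate, Design, Z).
New critical path: Design→Fabricate→Z→Avionics→StaticFire→Inspect = 5+2+4+8+1+3 = 23 ⇒ 23 days.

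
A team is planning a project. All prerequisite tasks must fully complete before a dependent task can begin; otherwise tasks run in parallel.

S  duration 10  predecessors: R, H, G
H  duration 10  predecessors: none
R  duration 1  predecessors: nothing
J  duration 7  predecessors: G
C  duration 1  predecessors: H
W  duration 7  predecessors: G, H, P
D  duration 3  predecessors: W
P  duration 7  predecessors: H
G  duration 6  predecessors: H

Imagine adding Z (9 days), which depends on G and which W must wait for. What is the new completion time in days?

Originally the project takes 27 days.
With Z inserted, W now waits for max(G, H, P, Z).
New critical path: H→G→Z→W→D = 10+6+9+7+3 = 35 ⇒ 35 days.

35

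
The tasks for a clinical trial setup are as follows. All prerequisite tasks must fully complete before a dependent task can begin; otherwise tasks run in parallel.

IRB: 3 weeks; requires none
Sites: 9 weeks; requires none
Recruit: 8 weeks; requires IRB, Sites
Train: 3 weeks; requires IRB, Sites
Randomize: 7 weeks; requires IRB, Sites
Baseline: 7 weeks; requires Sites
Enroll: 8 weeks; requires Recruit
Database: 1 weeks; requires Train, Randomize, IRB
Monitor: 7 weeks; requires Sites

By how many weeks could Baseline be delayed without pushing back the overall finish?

The longest chain is Sites→Recruit→Enroll = 9+8+8 = 25; overall finish 25 weeks.
Baseline finishes as early as 16 and must finish by 25.
So Baseline can slip 25 − 16 = 9 weeks.

9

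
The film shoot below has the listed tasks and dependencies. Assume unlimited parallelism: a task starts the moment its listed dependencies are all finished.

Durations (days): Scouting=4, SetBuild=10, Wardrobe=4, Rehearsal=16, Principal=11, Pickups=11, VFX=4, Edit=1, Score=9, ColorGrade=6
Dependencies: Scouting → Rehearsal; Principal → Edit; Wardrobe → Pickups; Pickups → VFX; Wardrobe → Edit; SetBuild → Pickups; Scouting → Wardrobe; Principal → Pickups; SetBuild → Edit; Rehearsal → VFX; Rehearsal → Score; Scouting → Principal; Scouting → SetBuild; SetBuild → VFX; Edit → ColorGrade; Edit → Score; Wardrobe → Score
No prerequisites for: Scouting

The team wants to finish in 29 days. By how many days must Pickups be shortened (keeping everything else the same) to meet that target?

Current finish: 30 days; target: 29.
Pickups is on every critical path, so each day cut from Pickups cuts the finish by one (this holds down to a finish of 29).
Need 30 − 29 = 1 day off Pickups → Pickups becomes 10 days, finish becomes 29.

1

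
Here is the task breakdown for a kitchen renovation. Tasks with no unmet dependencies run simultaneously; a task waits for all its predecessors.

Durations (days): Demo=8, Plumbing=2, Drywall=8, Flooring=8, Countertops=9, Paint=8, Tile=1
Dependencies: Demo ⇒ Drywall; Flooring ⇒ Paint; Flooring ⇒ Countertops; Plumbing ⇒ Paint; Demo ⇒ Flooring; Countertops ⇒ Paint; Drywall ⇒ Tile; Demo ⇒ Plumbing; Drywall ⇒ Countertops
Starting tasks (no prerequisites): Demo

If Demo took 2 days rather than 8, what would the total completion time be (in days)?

Critical path before the change: Demo→Drywall→Countertops→Paint = 8+8+9+8 = 33 giving 33 days.
Since Demo is critical, the -6 change carries straight to that chain (now 27 days).
The critical path is still Demo→Drywall→Countertops→Paint; finish is now 27 days.

27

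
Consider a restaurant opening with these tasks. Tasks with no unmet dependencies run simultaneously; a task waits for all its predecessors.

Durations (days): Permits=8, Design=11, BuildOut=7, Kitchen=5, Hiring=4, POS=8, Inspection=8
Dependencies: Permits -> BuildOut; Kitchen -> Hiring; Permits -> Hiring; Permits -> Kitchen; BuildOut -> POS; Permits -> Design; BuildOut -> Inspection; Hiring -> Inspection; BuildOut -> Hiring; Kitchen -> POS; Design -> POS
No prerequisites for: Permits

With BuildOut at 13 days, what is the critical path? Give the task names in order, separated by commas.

Permits, BuildOut, Hiring, Inspection

As given, the longest chain is Permits→BuildOut→Hiring→Inspection = 8+7+4+8 = 27, so the finish is 27 days.
BuildOut lies on that path, so at 13 days the path becomes 33 days.
That remains the longest chain; total 33 days.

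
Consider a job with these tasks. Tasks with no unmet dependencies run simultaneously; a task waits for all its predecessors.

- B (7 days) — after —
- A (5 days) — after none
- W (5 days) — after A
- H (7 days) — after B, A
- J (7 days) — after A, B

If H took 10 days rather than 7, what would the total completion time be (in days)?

Baseline: B→H = 7+7 = 14 → 14 days.
H is on the critical path; changing it to 10 makes that path 17 days.
No other chain overtakes it, so the finish is 17 days.

17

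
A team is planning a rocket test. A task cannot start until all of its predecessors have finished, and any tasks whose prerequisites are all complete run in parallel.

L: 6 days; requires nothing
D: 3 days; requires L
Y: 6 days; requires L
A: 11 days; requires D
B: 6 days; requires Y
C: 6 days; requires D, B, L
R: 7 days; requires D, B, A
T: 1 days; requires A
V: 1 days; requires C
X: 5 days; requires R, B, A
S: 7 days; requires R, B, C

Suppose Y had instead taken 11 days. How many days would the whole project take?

37

Critical path before the change: L→D→A→R→S = 6+3+11+7+7 = 34 giving 34 days.
Y is off the critical path — its longest chain is 32 days, giving 2 of slack.
The binding chain switches to L→Y→B→R→S = 6+11+6+7+7 = 37; finish 37 days.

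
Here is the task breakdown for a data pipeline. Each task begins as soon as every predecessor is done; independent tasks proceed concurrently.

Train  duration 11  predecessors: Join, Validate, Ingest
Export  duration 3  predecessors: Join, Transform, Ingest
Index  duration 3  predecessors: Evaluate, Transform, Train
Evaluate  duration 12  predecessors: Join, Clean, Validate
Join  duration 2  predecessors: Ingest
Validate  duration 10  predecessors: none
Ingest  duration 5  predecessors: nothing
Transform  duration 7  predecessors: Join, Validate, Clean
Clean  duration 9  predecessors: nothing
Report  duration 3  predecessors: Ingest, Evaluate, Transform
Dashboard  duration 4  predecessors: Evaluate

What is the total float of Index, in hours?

Critical path: Validate→Evaluate→Dashboard = 10+12+4 = 26, so the finish is 26 hours.
The longest chain containing Index totals 25 hours.
Slack of Index = 23 − 22 = 1 hour.

1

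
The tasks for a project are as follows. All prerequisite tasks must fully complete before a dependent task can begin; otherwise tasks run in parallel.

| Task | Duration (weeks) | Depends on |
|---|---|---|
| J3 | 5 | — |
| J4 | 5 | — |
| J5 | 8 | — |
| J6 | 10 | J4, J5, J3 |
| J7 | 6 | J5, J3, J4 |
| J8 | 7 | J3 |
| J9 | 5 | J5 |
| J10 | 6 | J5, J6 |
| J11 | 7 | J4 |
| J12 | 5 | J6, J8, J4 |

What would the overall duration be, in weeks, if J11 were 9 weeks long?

Baseline: J5→J6→J10 = 8+10+6 = 24 → 24 weeks.
The longest path through J11 is only 12 weeks, so J11 has float 12.
That remains the longest chain; total 24 weeks.

24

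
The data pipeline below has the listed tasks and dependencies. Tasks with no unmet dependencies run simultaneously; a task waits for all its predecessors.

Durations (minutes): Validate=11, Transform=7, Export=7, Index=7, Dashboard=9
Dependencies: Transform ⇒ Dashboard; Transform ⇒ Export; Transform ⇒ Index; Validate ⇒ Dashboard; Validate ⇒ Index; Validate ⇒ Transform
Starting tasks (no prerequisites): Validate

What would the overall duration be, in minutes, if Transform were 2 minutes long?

Baseline: Validate→Transform→Dashboard = 11+7+9 = 27 → 27 minutes.
Transform is on the critical path; changing it to 2 makes that path 22 minutes.
That remains the longest chain; total 22 minutes.

22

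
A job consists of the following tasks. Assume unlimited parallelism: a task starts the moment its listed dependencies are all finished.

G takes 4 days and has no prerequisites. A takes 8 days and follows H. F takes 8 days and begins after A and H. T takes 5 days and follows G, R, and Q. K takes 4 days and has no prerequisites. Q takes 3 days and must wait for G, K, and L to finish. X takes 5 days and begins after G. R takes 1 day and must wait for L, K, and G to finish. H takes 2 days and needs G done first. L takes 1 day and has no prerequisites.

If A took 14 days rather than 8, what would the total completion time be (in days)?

28

The binding path is G→H→A→F = 4+2+8+8 = 22; finish at 22 days.
Since A is critical, the +6 change carries straight to that chain (now 28 days).
The critical path is still G→H→A→F; finish is now 28 days.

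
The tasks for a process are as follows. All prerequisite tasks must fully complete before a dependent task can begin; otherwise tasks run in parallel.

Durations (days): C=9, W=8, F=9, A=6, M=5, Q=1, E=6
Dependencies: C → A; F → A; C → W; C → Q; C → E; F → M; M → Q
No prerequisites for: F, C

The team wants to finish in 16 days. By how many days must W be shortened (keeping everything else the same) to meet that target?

Current finish: 17 days; target: 16.
W is on every critical path, so each day cut from W cuts the finish by one (this holds down to a finish of 15).
Need 17 − 16 = 1 day off W → W becomes 7 days, finish becomes 16.

1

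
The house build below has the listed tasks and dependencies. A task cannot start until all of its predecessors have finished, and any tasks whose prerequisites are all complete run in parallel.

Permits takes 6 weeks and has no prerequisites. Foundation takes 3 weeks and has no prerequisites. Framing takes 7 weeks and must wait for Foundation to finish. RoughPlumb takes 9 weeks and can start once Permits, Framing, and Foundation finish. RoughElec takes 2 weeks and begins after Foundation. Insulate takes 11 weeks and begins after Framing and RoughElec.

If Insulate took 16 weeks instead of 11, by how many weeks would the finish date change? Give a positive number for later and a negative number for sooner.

5

Baseline: Foundation→Framing→Insulate = 3+7+11 = 21 → 21 weeks.
Insulate lies on that path, so at 16 weeks the path becomes 26 weeks.
The critical path is still Foundation→Framing→Insulate; finish is now 26 weeks.
Change in finish: 26 − 21 = +5 weeks.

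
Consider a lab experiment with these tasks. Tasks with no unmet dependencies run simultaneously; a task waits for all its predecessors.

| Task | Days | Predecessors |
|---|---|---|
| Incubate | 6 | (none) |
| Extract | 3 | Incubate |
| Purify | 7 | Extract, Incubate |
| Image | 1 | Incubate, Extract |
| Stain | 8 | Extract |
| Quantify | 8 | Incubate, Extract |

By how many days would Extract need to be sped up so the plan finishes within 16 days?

Current finish: 17 days; target: 16.
Extract is on every critical path, so each day cut from Extract cuts the finish by one (this holds down to a finish of 15).
Need 17 − 16 = 1 day off Extract → Extract becomes 2 days, finish becomes 16.

1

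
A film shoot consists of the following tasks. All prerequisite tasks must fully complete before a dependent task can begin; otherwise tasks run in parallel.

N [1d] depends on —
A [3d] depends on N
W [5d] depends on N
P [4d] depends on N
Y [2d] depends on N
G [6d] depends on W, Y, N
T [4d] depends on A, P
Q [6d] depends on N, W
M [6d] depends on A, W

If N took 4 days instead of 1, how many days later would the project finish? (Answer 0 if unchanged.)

The binding path is N→W→G = 1+5+6 = 12; finish at 12 days.
N lies on that path, so at 4 days the path becomes 15 days.
That remains the longest chain; total 15 days.
Change in finish: 15 − 12 = +3 days.

3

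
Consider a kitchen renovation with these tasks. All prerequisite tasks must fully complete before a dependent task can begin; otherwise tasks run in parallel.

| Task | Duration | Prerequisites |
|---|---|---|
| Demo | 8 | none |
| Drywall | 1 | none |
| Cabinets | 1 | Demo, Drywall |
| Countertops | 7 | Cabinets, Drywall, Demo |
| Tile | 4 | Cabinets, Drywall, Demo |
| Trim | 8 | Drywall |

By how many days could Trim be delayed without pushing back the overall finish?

7

Critical path: Demo→Cabinets→Countertops = 8+1+7 = 16, so the finish is 16 days.
Trim finishes as early as 9 and must finish by 16.
So Trim can slip 16 − 9 = 7 days.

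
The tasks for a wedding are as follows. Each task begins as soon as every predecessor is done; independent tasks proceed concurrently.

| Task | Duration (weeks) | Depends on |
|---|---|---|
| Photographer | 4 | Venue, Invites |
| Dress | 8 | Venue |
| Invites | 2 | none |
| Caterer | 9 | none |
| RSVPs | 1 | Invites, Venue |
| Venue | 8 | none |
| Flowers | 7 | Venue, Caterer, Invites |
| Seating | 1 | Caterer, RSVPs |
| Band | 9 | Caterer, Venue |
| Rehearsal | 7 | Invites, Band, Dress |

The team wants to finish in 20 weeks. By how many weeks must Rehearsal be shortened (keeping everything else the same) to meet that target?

5

Current finish: 25 weeks; target: 20.
Rehearsal is on every critical path, so each week cut from Rehearsal cuts the finish by one (this holds down to a finish of 19).
Need 25 − 20 = 5 weeks off Rehearsal → Rehearsal becomes 2 weeks, finish becomes 20.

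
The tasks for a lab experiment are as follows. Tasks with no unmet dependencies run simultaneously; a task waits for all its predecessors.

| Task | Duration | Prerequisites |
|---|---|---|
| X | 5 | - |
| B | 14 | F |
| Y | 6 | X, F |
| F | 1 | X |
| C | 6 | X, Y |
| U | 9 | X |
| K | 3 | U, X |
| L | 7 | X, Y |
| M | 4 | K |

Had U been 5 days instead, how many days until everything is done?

20

Actual critical path: X→U→K→M = 5+9+3+4 = 21 ⇒ 21 days.
U lies on that path, so at 5 days the path becomes 17 days.
New critical path: X→F→B = 5+1+14 = 20 ⇒ 20 days.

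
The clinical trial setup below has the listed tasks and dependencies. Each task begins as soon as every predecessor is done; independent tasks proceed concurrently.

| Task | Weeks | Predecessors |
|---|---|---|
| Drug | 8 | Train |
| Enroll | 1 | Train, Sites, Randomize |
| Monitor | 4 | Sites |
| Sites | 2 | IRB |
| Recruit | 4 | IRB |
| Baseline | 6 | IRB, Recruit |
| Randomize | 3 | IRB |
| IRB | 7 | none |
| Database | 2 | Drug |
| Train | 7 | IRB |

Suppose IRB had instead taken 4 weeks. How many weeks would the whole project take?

Actual critical path: IRB→Train→Drug→Database = 7+7+8+2 = 24 ⇒ 24 weeks.
IRB lies on that path, so at 4 weeks the path becomes 21 weeks.
That remains the longest chain; total 21 weeks.

21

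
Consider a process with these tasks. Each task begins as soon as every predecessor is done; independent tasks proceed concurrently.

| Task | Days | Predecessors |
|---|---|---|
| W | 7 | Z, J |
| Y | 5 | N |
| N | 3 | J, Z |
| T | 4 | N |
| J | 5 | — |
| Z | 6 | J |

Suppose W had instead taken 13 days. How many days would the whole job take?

24

The binding path is J→Z→N→Y = 5+6+3+5 = 19; finish at 19 days.
The longest path through W is only 18 days, so W has float 1.
The binding chain switches to J→Z→W = 5+6+13 = 24; finish 24 days.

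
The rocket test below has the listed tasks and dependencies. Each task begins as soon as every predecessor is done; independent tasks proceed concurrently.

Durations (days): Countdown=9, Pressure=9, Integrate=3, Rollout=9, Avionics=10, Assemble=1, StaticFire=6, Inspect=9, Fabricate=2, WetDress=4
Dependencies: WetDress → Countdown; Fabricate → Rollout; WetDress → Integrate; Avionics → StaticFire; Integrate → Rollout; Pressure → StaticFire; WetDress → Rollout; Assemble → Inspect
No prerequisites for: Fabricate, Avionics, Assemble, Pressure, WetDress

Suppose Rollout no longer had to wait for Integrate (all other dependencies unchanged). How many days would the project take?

Before: longest chain Avionics→StaticFire = 10+6 = 16, finish 16.
Without Integrate→Rollout, Rollout's earliest start moves from 7 to 4.
After: Avionics→StaticFire = 10+6 = 16 → 16 days.

16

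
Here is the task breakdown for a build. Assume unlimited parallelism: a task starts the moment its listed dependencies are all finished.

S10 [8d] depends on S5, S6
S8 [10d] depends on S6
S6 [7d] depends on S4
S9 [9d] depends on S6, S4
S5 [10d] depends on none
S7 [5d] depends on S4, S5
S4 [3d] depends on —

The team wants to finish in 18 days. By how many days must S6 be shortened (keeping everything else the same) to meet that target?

2

Current finish: 20 days; target: 18.
S6 is on every critical path, so each day cut from S6 cuts the finish by one (this holds down to a finish of 18).
Need 20 − 18 = 2 days off S6 → S6 becomes 5 days, finish becomes 18.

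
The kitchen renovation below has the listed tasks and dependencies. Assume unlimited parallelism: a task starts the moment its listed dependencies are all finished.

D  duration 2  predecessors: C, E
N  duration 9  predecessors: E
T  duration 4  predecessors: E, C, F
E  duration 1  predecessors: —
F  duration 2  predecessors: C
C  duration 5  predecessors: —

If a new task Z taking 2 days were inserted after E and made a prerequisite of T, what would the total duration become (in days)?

Originally the project takes 11 days.
With Z inserted, T now waits for max(E, C, F, Z).
New critical path: C→F→T = 5+2+4 = 11 ⇒ 11 days.

11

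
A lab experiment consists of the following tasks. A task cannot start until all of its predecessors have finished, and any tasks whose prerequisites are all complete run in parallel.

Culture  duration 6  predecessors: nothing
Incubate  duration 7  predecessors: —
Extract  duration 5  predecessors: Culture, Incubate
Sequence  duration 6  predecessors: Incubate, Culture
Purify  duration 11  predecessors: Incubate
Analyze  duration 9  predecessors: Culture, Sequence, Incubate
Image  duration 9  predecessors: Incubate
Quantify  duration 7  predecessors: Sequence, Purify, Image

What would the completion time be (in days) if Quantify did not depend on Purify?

23

Original critical path: Incubate→Purify→Quantify = 7+11+7 = 25 ⇒ 25 days.
Without Purify→Quantify, Quantify's earliest start moves from 18 to 16.
After: Incubate→Image→Quantify = 7+9+7 = 23 → 23 days.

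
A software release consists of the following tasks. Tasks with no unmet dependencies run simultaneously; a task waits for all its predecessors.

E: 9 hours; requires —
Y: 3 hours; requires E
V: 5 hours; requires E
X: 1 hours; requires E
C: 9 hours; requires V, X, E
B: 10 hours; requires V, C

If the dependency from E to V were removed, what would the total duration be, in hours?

29

Original critical path: E→V→C→B = 9+5+9+10 = 33 ⇒ 33 hours.
Without E→V, V's earliest start moves from 9 to 0.
After: E→X→C→B = 9+1+9+10 = 29 → 29 hours.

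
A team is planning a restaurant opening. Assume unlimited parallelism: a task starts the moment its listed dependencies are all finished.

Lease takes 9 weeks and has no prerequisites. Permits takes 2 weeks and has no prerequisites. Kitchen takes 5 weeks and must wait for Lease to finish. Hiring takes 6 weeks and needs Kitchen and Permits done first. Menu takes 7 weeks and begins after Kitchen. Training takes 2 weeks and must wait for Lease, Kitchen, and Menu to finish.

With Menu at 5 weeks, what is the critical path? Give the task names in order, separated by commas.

Lease, Kitchen, Menu, Training

Baseline: Lease→Kitchen→Menu→Training = 9+5+7+2 = 23 → 23 weeks.
Menu is on the critical path; changing it to 5 makes that path 21 weeks.
No other chain overtakes it, so the finish is 21 weeks.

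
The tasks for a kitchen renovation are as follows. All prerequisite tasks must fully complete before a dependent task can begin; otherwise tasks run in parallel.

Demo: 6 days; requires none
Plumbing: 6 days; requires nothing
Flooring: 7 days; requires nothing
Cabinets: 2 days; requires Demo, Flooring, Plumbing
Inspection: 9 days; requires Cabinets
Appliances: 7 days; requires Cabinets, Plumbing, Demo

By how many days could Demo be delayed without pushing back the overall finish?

Flooring→Cabinets→Inspection = 7+2+9 = 18 sets the makespan at 18 days.
The longest chain containing Demo totals 17 days.
Slack of Demo = 1 − 0 = 1 day.

1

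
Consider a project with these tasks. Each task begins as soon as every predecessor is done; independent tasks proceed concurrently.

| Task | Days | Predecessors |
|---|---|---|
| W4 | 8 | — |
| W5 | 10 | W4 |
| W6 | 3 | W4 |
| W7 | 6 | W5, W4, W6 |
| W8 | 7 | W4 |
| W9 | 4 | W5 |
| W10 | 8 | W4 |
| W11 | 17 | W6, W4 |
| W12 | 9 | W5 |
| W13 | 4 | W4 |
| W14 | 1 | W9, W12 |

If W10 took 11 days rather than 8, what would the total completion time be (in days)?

28

Critical path before the change: W4→W5→W12→W14 = 8+10+9+1 = 28 giving 28 days.
The longest path through W10 is only 16 days, so W10 has float 12.
No other chain overtakes it, so the finish is 28 days.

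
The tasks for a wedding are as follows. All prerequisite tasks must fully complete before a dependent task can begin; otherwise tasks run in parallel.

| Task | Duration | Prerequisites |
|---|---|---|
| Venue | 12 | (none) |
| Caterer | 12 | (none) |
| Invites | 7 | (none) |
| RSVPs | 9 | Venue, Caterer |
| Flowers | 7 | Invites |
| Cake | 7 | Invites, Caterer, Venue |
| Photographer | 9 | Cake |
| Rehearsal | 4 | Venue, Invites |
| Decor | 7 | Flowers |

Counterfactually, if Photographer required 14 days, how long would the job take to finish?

Baseline: Venue→Cake→Photographer = 12+7+9 = 28 → 28 days.
Photographer is on the critical path; changing it to 14 makes that path 33 days.
The critical path is still Venue→Cake→Photographer; finish is now 33 days.

33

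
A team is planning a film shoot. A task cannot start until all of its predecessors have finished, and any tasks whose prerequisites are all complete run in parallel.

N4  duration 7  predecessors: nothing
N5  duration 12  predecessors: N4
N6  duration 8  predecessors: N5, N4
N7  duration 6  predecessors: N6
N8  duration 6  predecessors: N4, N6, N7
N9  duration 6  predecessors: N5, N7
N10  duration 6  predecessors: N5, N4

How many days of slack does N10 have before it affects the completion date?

The longest chain is N4→N5→N6→N7→N8 = 7+12+8+6+6 = 39; overall finish 39 days.
N10 finishes as early as 25 and must finish by 39.
So N10 can slip 39 − 25 = 14 days.

14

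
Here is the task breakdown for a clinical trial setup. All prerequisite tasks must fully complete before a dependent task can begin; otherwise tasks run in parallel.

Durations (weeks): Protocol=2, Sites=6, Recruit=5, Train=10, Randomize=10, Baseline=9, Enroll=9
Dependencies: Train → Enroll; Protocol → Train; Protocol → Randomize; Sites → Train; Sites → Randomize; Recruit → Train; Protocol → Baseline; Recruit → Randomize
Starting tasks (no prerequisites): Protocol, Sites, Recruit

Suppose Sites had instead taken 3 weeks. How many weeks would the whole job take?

The binding path is Sites→Train→Enroll = 6+10+9 = 25; finish at 25 weeks.
Sites lies on that path, so at 3 weeks the path becomes 22 weeks.
New critical path: Recruit→Train→Enroll = 5+10+9 = 24 ⇒ 24 weeks.

24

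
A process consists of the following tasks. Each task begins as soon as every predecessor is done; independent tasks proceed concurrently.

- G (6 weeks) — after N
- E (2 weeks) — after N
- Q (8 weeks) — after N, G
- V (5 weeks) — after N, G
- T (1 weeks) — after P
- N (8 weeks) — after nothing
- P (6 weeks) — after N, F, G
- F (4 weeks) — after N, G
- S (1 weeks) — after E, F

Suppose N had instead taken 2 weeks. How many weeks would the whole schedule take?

As given, the longest chain is N→G→F→P→T = 8+6+4+6+1 = 25, so the finish is 25 weeks.
N is on the critical path; changing it to 2 makes that path 19 weeks.
No other chain overtakes it, so the finish is 19 weeks.

19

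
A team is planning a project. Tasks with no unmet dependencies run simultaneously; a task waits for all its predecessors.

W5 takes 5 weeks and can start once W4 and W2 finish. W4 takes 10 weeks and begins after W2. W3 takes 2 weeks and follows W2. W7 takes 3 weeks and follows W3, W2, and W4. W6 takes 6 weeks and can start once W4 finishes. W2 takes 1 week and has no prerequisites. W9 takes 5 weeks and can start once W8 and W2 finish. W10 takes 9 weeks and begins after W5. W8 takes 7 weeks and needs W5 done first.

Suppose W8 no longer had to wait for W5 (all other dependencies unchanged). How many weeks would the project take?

25

With the dependency in place, W2→W4→W5→W8→W9 = 1+10+5+7+5 = 28 sets the finish at 28 weeks.
Without W5→W8, W8's earliest start moves from 16 to 0.
After: W2→W4→W5→W10 = 1+10+5+9 = 25 → 25 weeks.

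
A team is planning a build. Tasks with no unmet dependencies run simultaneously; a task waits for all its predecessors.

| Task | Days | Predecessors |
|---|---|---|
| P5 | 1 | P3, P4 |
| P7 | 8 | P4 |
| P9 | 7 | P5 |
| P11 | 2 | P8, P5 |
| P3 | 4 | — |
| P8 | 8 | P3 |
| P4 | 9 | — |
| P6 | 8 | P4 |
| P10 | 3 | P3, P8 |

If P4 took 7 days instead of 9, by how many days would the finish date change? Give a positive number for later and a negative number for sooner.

As given, the longest chain is P4→P5→P9 = 9+1+7 = 17, so the finish is 17 days.
P4 is on the critical path; changing it to 7 makes that path 15 days.
New critical path: P3→P8→P10 = 4+8+3 = 15 ⇒ 15 days.
Change in finish: 15 − 17 = -2 days.

-2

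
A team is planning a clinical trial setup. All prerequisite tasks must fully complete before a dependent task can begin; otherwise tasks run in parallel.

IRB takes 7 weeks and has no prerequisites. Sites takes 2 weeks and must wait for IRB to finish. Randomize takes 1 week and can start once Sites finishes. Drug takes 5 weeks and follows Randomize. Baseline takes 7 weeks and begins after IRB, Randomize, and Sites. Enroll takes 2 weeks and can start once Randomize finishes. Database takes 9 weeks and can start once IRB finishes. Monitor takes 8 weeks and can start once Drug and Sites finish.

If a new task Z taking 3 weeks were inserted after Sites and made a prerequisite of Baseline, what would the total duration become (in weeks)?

Originally the project takes 23 weeks.
With Z inserted, Baseline now waits for max(IRB, Randomize, Sites, Z).
New critical path: IRB→Sites→Randomize→Drug→Monitor = 7+2+1+5+8 = 23 ⇒ 23 weeks.

23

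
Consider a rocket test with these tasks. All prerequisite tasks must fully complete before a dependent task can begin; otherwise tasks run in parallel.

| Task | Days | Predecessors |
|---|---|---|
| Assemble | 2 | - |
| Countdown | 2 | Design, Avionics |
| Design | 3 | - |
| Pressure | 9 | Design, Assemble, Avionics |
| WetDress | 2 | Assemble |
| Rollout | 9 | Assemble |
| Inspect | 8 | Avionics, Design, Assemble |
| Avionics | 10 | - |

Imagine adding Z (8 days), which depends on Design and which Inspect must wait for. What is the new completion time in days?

19

Originally the job takes 19 days.
With Z inserted, Inspect now waits for max(Avionics, Design, Assemble, Z).
New critical path: Design→Z→Inspect = 3+8+8 = 19 ⇒ 19 days.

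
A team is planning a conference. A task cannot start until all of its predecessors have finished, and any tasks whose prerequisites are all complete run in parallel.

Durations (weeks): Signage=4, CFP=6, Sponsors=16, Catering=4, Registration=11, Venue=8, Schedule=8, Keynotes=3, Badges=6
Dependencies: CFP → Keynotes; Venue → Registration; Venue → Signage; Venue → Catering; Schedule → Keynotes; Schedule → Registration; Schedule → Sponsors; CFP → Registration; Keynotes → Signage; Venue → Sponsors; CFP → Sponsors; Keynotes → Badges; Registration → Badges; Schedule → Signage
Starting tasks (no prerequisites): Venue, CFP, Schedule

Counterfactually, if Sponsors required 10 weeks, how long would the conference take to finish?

As given, the longest chain is Venue→Registration→Badges = 8+11+6 = 25, so the finish is 25 weeks.
Sponsors is off the critical path — its longest chain is 24 weeks, giving 1 of slack.
The critical path is still Venue→Registration→Badges; finish is now 25 weeks.

25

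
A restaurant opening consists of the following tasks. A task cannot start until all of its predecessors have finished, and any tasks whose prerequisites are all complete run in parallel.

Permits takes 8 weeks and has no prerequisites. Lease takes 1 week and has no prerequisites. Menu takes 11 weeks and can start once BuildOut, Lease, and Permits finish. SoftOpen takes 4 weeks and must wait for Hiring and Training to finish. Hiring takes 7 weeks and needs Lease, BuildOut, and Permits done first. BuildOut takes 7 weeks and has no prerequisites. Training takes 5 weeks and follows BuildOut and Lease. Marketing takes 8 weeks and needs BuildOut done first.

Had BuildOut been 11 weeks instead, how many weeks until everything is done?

22

Critical path before the change: Permits→Hiring→SoftOpen = 8+7+4 = 19 giving 19 weeks.
BuildOut has 1 week of float (longest path through it is 18).
The binding chain switches to BuildOut→Hiring→SoftOpen = 11+7+4 = 22; finish 22 weeks.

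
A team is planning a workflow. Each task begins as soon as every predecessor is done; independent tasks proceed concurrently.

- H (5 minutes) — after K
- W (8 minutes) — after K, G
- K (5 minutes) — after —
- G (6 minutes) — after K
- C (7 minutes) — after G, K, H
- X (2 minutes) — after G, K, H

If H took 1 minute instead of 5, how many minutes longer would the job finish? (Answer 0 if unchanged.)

0

Baseline: K→G→W = 5+6+8 = 19 → 19 minutes.
H is off the critical path — its longest chain is 17 minutes, giving 2 of slack.
No other chain overtakes it, so the finish is 19 minutes.
Change in finish: 19 − 19 = +0 minutes.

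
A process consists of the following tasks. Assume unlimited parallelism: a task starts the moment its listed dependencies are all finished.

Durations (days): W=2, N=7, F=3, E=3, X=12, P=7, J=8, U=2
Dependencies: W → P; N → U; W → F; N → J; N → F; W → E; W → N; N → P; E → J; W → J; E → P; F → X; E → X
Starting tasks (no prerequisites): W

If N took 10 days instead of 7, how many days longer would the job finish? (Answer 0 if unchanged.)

Baseline: W→N→F→X = 2+7+3+12 = 24 → 24 days.
N lies on that path, so at 10 days the path becomes 27 days.
The critical path is still W→N→F→X; finish is now 27 days.
Change in finish: 27 − 24 = +3 days.

3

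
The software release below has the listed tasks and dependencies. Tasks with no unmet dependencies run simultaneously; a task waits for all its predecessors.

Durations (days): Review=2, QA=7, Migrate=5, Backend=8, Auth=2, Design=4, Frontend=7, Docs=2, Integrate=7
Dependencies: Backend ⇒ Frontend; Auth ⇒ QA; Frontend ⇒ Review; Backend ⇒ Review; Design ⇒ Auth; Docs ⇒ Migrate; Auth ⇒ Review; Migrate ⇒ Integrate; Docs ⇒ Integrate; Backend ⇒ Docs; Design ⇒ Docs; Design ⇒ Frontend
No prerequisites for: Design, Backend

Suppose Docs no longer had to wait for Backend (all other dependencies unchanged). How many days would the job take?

18

With the dependency in place, Backend→Docs→Migrate→Integrate = 8+2+5+7 = 22 sets the finish at 22 days.
Without Backend→Docs, Docs's earliest start moves from 8 to 4.
New critical path: Design→Docs→Migrate→Integrate = 4+2+5+7 = 18 ⇒ 18 days.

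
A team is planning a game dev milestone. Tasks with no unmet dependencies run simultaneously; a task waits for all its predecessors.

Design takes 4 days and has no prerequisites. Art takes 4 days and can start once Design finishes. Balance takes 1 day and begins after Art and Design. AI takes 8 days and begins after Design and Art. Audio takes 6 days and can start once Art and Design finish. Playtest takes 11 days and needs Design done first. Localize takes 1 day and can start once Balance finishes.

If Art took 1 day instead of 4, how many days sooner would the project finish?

1

As given, the longest chain is Design→Art→AI = 4+4+8 = 16, so the finish is 16 days.
Since Art is critical, the -3 change carries straight to that chain (now 13 days).
The binding chain switches to Design→Playtest = 4+11 = 15; finish 15 days.
Change in finish: 15 − 16 = -1 days.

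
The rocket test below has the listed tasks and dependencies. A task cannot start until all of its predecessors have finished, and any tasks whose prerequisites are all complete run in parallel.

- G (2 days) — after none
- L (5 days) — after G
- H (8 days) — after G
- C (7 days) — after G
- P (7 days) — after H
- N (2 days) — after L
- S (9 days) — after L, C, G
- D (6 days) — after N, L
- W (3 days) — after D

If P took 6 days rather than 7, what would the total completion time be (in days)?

The binding path is G→L→N→D→W = 2+5+2+6+3 = 18; finish at 18 days.
P has 1 day of float (longest path through it is 17).
No other chain overtakes it, so the finish is 18 days.

18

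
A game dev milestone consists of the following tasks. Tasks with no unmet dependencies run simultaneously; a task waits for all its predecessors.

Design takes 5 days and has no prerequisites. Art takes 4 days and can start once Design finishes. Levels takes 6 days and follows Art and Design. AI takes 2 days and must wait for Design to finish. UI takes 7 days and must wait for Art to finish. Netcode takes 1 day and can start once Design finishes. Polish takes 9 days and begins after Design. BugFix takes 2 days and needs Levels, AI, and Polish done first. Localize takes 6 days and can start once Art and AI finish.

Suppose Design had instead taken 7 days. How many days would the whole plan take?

Actual critical path: Design→Art→Levels→BugFix = 5+4+6+2 = 17 ⇒ 17 days.
Design lies on that path, so at 7 days the path becomes 19 days.
No other chain overtakes it, so the finish is 19 days.

19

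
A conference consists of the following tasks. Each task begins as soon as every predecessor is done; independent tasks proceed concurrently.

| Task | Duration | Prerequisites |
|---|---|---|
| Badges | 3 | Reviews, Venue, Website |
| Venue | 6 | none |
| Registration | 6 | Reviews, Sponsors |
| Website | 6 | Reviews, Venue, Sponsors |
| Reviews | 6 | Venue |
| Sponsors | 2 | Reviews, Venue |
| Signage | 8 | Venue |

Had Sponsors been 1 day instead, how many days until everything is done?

22

The binding path is Venue→Reviews→Sponsors→Website→Badges = 6+6+2+6+3 = 23; finish at 23 days.
Sponsors lies on that path, so at 1 day the path becomes 22 days.
No other chain overtakes it, so the finish is 22 days.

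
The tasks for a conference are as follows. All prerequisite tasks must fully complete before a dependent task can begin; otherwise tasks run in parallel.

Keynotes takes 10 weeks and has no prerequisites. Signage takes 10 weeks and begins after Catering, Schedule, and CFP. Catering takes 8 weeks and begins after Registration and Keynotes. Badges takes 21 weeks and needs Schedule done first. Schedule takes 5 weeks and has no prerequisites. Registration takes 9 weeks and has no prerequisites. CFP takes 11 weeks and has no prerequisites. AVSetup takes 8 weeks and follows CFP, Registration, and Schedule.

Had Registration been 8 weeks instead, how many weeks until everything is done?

Baseline: Keynotes→Catering→Signage = 10+8+10 = 28 → 28 weeks.
The longest path through Registration is only 27 weeks, so Registration has float 1.
The critical path is still Keynotes→Catering→Signage; finish is now 28 weeks.

28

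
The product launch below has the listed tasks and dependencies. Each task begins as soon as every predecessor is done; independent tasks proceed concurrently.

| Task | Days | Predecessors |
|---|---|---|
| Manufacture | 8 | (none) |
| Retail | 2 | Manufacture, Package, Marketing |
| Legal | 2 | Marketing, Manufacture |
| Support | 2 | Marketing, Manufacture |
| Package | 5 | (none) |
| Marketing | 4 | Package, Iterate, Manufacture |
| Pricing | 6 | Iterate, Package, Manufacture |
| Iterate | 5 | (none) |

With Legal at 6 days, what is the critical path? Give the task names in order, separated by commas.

Manufacture, Marketing, Legal

Actual critical path: Manufacture→Marketing→Legal = 8+4+2 = 14 ⇒ 14 days.
Legal is on the critical path; changing it to 6 makes that path 18 days.
That remains the longest chain; total 18 days.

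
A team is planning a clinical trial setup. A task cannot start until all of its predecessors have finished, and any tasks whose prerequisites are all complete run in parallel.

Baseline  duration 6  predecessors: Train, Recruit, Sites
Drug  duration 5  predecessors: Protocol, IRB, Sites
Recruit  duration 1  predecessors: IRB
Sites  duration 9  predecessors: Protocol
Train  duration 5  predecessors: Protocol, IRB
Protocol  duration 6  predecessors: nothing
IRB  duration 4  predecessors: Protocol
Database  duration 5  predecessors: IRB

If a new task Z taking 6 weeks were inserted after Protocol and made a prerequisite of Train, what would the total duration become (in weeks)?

23

Originally the schedule takes 21 weeks.
With Z inserted, Train now waits for max(Protocol, IRB, Z).
New critical path: Protocol→Z→Train→Baseline = 6+6+5+6 = 23 ⇒ 23 weeks.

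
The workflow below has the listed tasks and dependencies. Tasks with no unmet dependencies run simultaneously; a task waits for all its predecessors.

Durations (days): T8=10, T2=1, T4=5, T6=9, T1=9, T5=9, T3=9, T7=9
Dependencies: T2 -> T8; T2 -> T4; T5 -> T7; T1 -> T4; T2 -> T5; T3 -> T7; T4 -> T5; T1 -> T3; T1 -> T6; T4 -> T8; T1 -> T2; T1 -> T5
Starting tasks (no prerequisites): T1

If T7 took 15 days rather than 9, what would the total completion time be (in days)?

39

Baseline: T1→T2→T4→T5→T7 = 9+1+5+9+9 = 33 → 33 days.
T7 is on the critical path; changing it to 15 makes that path 39 days.
That remains the longest chain; total 39 days.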